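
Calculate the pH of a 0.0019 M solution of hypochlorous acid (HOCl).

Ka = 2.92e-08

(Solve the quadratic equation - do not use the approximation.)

x² + Ka×x - Ka×C = 0. Using quadratic formula: [H⁺] = 7.4339e-06

pH = 5.13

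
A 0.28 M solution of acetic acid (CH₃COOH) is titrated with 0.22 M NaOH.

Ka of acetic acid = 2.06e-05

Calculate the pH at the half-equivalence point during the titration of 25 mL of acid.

At half-equivalence [HA] = [A⁻], so Henderson-Hasselbalch gives pH = pKa = -log(2.06e-05) = 4.69.

pH = pKa = 4.69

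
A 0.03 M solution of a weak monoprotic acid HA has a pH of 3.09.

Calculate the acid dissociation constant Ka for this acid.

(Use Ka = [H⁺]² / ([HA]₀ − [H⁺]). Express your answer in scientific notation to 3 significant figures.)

[H⁺] = 10^(−pH) = 10^(−3.09) = 8.128e-04 M. For HA ⇌ H⁺ + A⁻, Ka = [H⁺][A⁻]/[HA] = [H⁺]² / ([HA]₀ − [H⁺]) = (8.128e-04)² / (0.03 − 8.128e-04) = 2.26e-05.

K_a = 2.26e-05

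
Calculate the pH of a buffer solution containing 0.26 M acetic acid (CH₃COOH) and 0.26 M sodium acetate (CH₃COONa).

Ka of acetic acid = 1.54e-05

pKa = -log(1.54e-05) = 4.81. pH = pKa + log([A⁻]/[HA]) = 4.81 + log(0.26/0.26)

pH = 4.81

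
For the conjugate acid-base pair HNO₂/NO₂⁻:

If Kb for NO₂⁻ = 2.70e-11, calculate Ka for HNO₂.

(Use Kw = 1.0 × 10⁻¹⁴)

For a conjugate pair Ka × Kb = Kw, so Ka = Kw/Kb = 1.0 × 10⁻¹⁴ / 2.70e-11 = 3.70e-04.

K_a = 3.70e-04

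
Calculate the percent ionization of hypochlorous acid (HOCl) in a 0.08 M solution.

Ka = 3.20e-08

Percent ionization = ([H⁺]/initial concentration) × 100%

Using Ka equilibrium: x² + Ka×x - Ka×C = 0. Solving: [H⁺] = 5.0580e-05. Percent = (5.0580e-05/0.08) × 100

Percent ionization = 0.0632%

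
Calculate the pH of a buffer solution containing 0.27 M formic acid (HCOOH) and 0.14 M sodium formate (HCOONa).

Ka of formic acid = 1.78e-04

pKa = -log(1.78e-04) = 3.75. pH = pKa + log([A⁻]/[HA]) = 3.75 + log(0.14/0.27)

pH = 3.46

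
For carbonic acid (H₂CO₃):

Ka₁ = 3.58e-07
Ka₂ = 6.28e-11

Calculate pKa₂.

pKa₂ = -log(Ka₂) = -log(6.28e-11) = 10.20.

pK_{a2} = 10.20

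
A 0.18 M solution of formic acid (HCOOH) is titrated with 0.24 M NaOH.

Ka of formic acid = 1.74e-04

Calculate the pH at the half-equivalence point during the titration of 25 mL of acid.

At half-equivalence [HA] = [A⁻], so Henderson-Hasselbalch gives pH = pKa = -log(1.74e-04) = 3.76.

pH = pKa = 3.76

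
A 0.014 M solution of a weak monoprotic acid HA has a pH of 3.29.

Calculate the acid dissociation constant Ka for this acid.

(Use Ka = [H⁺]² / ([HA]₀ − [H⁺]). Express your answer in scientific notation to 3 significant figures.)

[H⁺] = 10^(−pH) = 10^(−3.29) = 5.129e-04 M. For HA ⇌ H⁺ + A⁻, Ka = [H⁺][A⁻]/[HA] = [H⁺]² / ([HA]₀ − [H⁺]) = (5.129e-04)² / (0.014 − 5.129e-04) = 1.95e-05.

K_a = 1.95e-05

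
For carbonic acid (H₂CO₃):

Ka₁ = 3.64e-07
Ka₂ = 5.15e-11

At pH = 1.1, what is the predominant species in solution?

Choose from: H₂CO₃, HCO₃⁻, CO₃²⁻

pKa₁ = 6.44, pKa₂ = 10.29. For a polyprotic acid the predominant species crosses at each pKa: below pKa_n the protonated form dominates, above it the deprotonated form does. At pH = 1.1, the predominant species is H₂CO₃.

H₂CO₃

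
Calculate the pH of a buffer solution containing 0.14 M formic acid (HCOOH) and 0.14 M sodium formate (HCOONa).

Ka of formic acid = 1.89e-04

pKa = -log(1.89e-04) = 3.72. pH = pKa + log([A⁻]/[HA]) = 3.72 + log(0.14/0.14)

pH = 3.72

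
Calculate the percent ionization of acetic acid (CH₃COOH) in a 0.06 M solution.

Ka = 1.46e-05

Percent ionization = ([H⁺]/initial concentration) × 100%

Using Ka equilibrium: x² + Ka×x - Ka×C = 0. Solving: [H⁺] = 9.2868e-04. Percent = (9.2868e-04/0.06) × 100

Percent ionization = 1.55%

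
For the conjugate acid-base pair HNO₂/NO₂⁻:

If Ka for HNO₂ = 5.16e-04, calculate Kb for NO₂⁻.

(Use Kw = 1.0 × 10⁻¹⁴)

For a conjugate pair Ka × Kb = Kw, so Kb = Kw/Ka = 1.0 × 10⁻¹⁴ / 5.16e-04 = 1.94e-11.

K_b = 1.94e-11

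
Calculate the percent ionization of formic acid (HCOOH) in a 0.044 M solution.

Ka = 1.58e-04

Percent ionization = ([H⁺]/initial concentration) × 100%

Using Ka equilibrium: x² + Ka×x - Ka×C = 0. Solving: [H⁺] = 2.5588e-03. Percent = (2.5588e-03/0.044) × 100

Percent ionization = 5.82%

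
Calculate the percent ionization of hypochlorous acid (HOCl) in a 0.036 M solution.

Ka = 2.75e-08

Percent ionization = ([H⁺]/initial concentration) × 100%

Using Ka equilibrium: x² + Ka×x - Ka×C = 0. Solving: [H⁺] = 3.1451e-05. Percent = (3.1451e-05/0.036) × 100

Percent ionization = 0.0874%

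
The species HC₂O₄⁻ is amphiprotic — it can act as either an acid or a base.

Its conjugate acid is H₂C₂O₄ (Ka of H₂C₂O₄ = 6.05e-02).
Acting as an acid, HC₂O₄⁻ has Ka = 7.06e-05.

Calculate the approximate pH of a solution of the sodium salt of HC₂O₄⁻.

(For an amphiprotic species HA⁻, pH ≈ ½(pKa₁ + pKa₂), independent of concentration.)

pKa₁ = -log(6.05e-02) = 1.22; pKa₂ = -log(7.06e-05) = 4.15. For an amphiprotic species, pH ≈ ½(pKa₁ + pKa₂) = ½(1.22 + 4.15) = 2.68.

pH = 2.68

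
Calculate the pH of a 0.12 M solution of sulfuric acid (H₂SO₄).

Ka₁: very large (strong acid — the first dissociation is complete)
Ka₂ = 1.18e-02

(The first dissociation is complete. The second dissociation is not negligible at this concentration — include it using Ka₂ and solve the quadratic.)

First dissociation is complete: [H⁺]₀ = [HSO₄⁻]₀ = C = 0.12 M. Second dissociation HSO₄⁻ ⇌ H⁺ + SO₄²⁻: let x = [SO₄²⁻]. Ka₂ = (C + x)·x / (C − x) = 1.18e-02 → x² + (C + Ka₂)·x − Ka₂·C = 0 → x² + 0.13180·x − 1.416e-03 = 0. x = (−0.13180 + √(0.13180² + 4 × 1.416e-03)) / 2 = 9.9868e-03 M. [H⁺] = C + x = 0.12 + 9.9868e-03 = 1.2999e-01 M. pH = -log(1.2999e-01) = 0.89.

pH = 0.89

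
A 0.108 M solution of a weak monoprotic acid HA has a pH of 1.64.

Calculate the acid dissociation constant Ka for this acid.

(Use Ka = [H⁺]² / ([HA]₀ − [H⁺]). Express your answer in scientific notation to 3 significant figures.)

[H⁺] = 10^(−pH) = 10^(−1.64) = 2.291e-02 M. For HA ⇌ H⁺ + A⁻, Ka = [H⁺][A⁻]/[HA] = [H⁺]² / ([HA]₀ − [H⁺]) = (2.291e-02)² / (0.108 − 2.291e-02) = 6.17e-03.

K_a = 6.17e-03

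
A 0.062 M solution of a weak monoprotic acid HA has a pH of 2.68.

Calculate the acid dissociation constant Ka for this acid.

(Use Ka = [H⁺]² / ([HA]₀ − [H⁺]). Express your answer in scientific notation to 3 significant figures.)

[H⁺] = 10^(−pH) = 10^(−2.68) = 2.089e-03 M. For HA ⇌ H⁺ + A⁻, Ka = [H⁺][A⁻]/[HA] = [H⁺]² / ([HA]₀ − [H⁺]) = (2.089e-03)² / (0.062 − 2.089e-03) = 7.29e-05.

K_a = 7.29e-05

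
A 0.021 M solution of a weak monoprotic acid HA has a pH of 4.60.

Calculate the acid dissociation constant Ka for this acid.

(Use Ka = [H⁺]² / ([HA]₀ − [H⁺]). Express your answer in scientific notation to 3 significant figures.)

[H⁺] = 10^(−pH) = 10^(−4.60) = 2.512e-05 M. For HA ⇌ H⁺ + A⁻, Ka = [H⁺][A⁻]/[HA] = [H⁺]² / ([HA]₀ − [H⁺]) = (2.512e-05)² / (0.021 − 2.512e-05) = 3.01e-08.

K_a = 3.01e-08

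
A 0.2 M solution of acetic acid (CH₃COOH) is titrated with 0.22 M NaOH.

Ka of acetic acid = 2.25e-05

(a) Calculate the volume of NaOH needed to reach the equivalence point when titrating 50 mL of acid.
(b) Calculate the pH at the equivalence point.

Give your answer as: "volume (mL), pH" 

moles acid = 0.2 × 50/1000 = 0.01 mol; V_base = moles/0.22 × 1000 = 45.5 mL. At equivalence only the conjugate base is present: [A⁻] = 0.01/0.095 = 1.0476e-01 M. Kb = Kw/Ka = 4.44e-10; [OH⁻] = √(Kb × [A⁻]) = 6.8236e-06; pOH = 5.17; pH = 14 - pOH = 8.83.

V = 45.5 mL, pH = 8.83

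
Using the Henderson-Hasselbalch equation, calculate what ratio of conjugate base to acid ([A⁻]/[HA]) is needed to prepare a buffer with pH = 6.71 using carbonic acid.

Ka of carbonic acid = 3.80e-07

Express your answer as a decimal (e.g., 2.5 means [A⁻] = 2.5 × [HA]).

pKa = -log(3.80e-07) = 6.4202. pH = pKa + log([A⁻]/[HA]), so log([A⁻]/[HA]) = pH − pKa = 6.71 − 6.4202 = 0.2898. [A⁻]/[HA] = 10^(0.2898) = 1.95

[A⁻]/[HA] = 1.95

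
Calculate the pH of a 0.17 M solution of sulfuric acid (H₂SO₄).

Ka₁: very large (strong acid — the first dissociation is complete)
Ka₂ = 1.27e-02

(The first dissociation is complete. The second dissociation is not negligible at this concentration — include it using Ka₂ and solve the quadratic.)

First dissociation is complete: [H⁺]₀ = [HSO₄⁻]₀ = C = 0.17 M. Second dissociation HSO₄⁻ ⇌ H⁺ + SO₄²⁻: let x = [SO₄²⁻]. Ka₂ = (C + x)·x / (C − x) = 1.27e-02 → x² + (C + Ka₂)·x − Ka₂·C = 0 → x² + 0.18270·x − 2.159e-03 = 0. x = (−0.18270 + √(0.18270² + 4 × 2.159e-03)) / 2 = 1.1138e-02 M. [H⁺] = C + x = 0.17 + 1.1138e-02 = 1.8114e-01 M. pH = -log(1.8114e-01) = 0.74.

pH = 0.74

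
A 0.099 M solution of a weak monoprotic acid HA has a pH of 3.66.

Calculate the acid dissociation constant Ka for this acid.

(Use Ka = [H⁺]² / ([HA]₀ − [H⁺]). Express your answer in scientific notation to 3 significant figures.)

[H⁺] = 10^(−pH) = 10^(−3.66) = 2.188e-04 M. For HA ⇌ H⁺ + A⁻, Ka = [H⁺][A⁻]/[HA] = [H⁺]² / ([HA]₀ − [H⁺]) = (2.188e-04)² / (0.099 − 2.188e-04) = 4.85e-07.

K_a = 4.85e-07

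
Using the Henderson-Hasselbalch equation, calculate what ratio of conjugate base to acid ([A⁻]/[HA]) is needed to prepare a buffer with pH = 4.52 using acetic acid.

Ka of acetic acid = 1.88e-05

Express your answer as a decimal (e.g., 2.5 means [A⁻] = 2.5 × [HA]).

pKa = -log(1.88e-05) = 4.7258. pH = pKa + log([A⁻]/[HA]), so log([A⁻]/[HA]) = pH − pKa = 4.52 − 4.7258 = -0.2058. [A⁻]/[HA] = 10^(-0.2058) = 0.623

[A⁻]/[HA] = 0.623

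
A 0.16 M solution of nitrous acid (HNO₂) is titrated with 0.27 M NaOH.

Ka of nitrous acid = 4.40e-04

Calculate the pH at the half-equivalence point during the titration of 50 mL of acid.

At half-equivalence [HA] = [A⁻], so Henderson-Hasselbalch gives pH = pKa = -log(4.40e-04) = 3.36.

pH = pKa = 3.36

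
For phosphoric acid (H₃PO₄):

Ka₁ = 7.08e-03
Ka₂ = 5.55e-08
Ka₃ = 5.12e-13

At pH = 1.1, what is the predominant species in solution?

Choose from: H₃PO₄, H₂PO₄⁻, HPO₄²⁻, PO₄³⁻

pKa₁ = 2.15, pKa₂ = 7.26, pKa₃ = 12.29. For a polyprotic acid the predominant species crosses at each pKa: below pKa_n the protonated form dominates, above it the deprotonated form does. At pH = 1.1, the predominant species is H₃PO₄.

H₃PO₄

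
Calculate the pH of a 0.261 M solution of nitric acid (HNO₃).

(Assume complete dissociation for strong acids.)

[H⁺] = 0.261 M for strong acid. pH = -log[H⁺] = -log(0.261)

pH = 0.58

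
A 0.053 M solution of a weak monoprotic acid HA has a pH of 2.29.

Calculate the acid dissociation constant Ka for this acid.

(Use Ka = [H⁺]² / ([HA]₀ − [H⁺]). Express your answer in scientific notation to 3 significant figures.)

[H⁺] = 10^(−pH) = 10^(−2.29) = 5.129e-03 M. For HA ⇌ H⁺ + A⁻, Ka = [H⁺][A⁻]/[HA] = [H⁺]² / ([HA]₀ − [H⁺]) = (5.129e-03)² / (0.053 − 5.129e-03) = 5.49e-04.

K_a = 5.49e-04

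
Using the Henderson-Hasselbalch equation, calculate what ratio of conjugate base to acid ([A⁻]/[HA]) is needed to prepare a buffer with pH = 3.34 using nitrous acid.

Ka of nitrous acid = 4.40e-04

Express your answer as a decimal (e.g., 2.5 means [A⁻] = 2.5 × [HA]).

pKa = -log(4.40e-04) = 3.3565. pH = pKa + log([A⁻]/[HA]), so log([A⁻]/[HA]) = pH − pKa = 3.34 − 3.3565 = -0.0165. [A⁻]/[HA] = 10^(-0.0165) = 0.963

[A⁻]/[HA] = 0.963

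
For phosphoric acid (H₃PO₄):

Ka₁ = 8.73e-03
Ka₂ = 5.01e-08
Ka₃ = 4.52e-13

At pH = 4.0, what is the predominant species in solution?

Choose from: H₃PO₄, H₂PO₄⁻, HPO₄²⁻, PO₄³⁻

pKa₁ = 2.06, pKa₂ = 7.30, pKa₃ = 12.34. For a polyprotic acid the predominant species crosses at each pKa: below pKa_n the protonated form dominates, above it the deprotonated form does. At pH = 4.0, the predominant species is H₂PO₄⁻.

H₂PO₄⁻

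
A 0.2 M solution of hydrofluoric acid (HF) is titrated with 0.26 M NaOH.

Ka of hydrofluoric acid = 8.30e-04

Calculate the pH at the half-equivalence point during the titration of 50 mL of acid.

At half-equivalence [HA] = [A⁻], so Henderson-Hasselbalch gives pH = pKa = -log(8.30e-04) = 3.08.

pH = pKa = 3.08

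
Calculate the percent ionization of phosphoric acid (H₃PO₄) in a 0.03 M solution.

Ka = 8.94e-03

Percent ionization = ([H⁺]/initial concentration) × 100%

Using Ka equilibrium: x² + Ka×x - Ka×C = 0. Solving: [H⁺] = 1.2506e-02. Percent = (1.2506e-02/0.03) × 100

Percent ionization = 41.7%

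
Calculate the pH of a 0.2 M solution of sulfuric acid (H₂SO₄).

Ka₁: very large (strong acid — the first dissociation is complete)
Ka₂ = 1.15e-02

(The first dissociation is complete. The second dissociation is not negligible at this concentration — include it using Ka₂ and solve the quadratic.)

First dissociation is complete: [H⁺]₀ = [HSO₄⁻]₀ = C = 0.2 M. Second dissociation HSO₄⁻ ⇌ H⁺ + SO₄²⁻: let x = [SO₄²⁻]. Ka₂ = (C + x)·x / (C − x) = 1.15e-02 → x² + (C + Ka₂)·x − Ka₂·C = 0 → x² + 0.21150·x − 2.300e-03 = 0. x = (−0.21150 + √(0.21150² + 4 × 2.300e-03)) / 2 = 1.0367e-02 M. [H⁺] = C + x = 0.2 + 1.0367e-02 = 2.1037e-01 M. pH = -log(2.1037e-01) = 0.68.

pH = 0.68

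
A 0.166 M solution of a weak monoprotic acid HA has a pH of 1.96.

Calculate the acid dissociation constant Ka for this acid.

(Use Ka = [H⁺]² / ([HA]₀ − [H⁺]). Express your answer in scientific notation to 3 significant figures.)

[H⁺] = 10^(−pH) = 10^(−1.96) = 1.096e-02 M. For HA ⇌ H⁺ + A⁻, Ka = [H⁺][A⁻]/[HA] = [H⁺]² / ([HA]₀ − [H⁺]) = (1.096e-02)² / (0.166 − 1.096e-02) = 7.75e-04.

K_a = 7.75e-04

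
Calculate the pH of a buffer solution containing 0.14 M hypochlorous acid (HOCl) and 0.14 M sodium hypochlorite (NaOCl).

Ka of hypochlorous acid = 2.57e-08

pKa = -log(2.57e-08) = 7.59. pH = pKa + log([A⁻]/[HA]) = 7.59 + log(0.14/0.14)

pH = 7.59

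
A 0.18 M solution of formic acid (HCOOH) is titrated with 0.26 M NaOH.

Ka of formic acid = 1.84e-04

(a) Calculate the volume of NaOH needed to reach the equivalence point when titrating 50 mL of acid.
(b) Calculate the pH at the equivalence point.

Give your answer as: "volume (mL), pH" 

moles acid = 0.18 × 50/1000 = 0.009 mol; V_base = moles/0.26 × 1000 = 34.6 mL. At equivalence only the conjugate base is present: [A⁻] = 0.009/0.085 = 1.0636e-01 M. Kb = Kw/Ka = 5.43e-11; [OH⁻] = √(Kb × [A⁻]) = 2.4043e-06; pOH = 5.62; pH = 14 - pOH = 8.38.

V = 34.6 mL, pH = 8.38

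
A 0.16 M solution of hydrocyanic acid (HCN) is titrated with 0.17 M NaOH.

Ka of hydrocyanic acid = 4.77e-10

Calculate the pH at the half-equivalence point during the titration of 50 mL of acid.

At half-equivalence [HA] = [A⁻], so Henderson-Hasselbalch gives pH = pKa = -log(4.77e-10) = 9.32.

pH = pKa = 9.32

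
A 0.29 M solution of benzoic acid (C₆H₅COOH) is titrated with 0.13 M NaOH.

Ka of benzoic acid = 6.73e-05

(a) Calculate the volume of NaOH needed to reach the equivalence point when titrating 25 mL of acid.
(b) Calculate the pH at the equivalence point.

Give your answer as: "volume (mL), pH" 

moles acid = 0.29 × 25/1000 = 0.00725 mol; V_base = moles/0.13 × 1000 = 55.8 mL. At equivalence only the conjugate base is present: [A⁻] = 0.00725/0.081 = 8.9762e-02 M. Kb = Kw/Ka = 1.49e-10; [OH⁻] = √(Kb × [A⁻]) = 3.6521e-06; pOH = 5.44; pH = 14 - pOH = 8.56.

V = 55.8 mL, pH = 8.56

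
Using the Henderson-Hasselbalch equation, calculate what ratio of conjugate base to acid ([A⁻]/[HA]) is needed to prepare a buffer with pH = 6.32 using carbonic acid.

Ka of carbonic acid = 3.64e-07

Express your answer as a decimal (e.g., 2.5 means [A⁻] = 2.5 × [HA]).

pKa = -log(3.64e-07) = 6.4389. pH = pKa + log([A⁻]/[HA]), so log([A⁻]/[HA]) = pH − pKa = 6.32 − 6.4389 = -0.1189. [A⁻]/[HA] = 10^(-0.1189) = 0.761

[A⁻]/[HA] = 0.761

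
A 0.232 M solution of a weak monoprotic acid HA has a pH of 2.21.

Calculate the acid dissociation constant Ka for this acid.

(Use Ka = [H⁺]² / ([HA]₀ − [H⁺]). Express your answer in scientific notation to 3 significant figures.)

[H⁺] = 10^(−pH) = 10^(−2.21) = 6.166e-03 M. For HA ⇌ H⁺ + A⁻, Ka = [H⁺][A⁻]/[HA] = [H⁺]² / ([HA]₀ − [H⁺]) = (6.166e-03)² / (0.232 − 6.166e-03) = 1.68e-04.

K_a = 1.68e-04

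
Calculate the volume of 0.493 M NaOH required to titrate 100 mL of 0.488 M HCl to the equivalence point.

At equivalence: moles acid = moles base. moles HCl = 0.488 × 100/1000 = 0.0488 mol. V_base = moles / 0.493 × 1000 = 99.0 mL.

V_{base} = 99.0 mL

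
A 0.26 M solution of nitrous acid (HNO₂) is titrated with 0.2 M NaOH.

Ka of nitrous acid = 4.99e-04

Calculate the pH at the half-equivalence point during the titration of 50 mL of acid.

At half-equivalence [HA] = [A⁻], so Henderson-Hasselbalch gives pH = pKa = -log(4.99e-04) = 3.30.

pH = pKa = 3.30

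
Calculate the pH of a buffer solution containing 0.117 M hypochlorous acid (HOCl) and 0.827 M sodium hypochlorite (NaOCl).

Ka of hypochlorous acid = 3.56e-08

pKa = -log(3.56e-08) = 7.45. pH = pKa + log([A⁻]/[HA]) = 7.45 + log(0.827/0.117)

pH = 8.30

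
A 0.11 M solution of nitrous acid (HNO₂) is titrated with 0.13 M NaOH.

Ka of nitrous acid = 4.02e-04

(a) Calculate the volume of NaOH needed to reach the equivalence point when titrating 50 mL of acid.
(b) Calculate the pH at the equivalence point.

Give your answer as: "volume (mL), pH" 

moles acid = 0.11 × 50/1000 = 0.0055 mol; V_base = moles/0.13 × 1000 = 42.3 mL. At equivalence only the conjugate base is present: [A⁻] = 0.0055/0.092 = 5.9583e-02 M. Kb = Kw/Ka = 2.49e-11; [OH⁻] = √(Kb × [A⁻]) = 1.2174e-06; pOH = 5.91; pH = 14 - pOH = 8.09.

V = 42.3 mL, pH = 8.09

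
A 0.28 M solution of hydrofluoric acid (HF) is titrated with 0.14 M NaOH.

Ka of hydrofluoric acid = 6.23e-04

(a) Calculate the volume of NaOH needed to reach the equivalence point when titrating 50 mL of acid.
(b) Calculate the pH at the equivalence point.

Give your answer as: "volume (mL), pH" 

moles acid = 0.28 × 50/1000 = 0.014 mol; V_base = moles/0.14 × 1000 = 100.0 mL. At equivalence only the conjugate base is present: [A⁻] = 0.014/0.150 = 9.3333e-02 M. Kb = Kw/Ka = 1.61e-11; [OH⁻] = √(Kb × [A⁻]) = 1.2240e-06; pOH = 5.91; pH = 14 - pOH = 8.09.

V = 100.0 mL, pH = 8.09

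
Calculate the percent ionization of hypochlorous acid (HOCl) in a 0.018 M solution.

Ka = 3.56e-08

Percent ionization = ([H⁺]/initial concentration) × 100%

Using Ka equilibrium: x² + Ka×x - Ka×C = 0. Solving: [H⁺] = 2.5296e-05. Percent = (2.5296e-05/0.018) × 100

Percent ionization = 0.141%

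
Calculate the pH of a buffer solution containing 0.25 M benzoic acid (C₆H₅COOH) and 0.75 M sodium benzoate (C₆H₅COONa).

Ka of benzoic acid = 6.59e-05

pKa = -log(6.59e-05) = 4.18. pH = pKa + log([A⁻]/[HA]) = 4.18 + log(0.75/0.25)

pH = 4.66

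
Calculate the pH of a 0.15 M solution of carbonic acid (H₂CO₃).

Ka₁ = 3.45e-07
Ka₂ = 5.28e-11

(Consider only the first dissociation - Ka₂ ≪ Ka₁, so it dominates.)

First dissociation dominates. From Ka₁ = [H⁺][HA⁻]/[H₂A], x² + Ka₁·x − Ka₁·C = 0 with C = 0.15 M and Ka₁ = 3.45e-07. Solving: [H⁺] = (−Ka₁ + √(Ka₁² + 4·Ka₁·C)) / 2 = 2.2731e-04 M. pH = -log(2.2731e-04) = 3.64.

pH = 3.64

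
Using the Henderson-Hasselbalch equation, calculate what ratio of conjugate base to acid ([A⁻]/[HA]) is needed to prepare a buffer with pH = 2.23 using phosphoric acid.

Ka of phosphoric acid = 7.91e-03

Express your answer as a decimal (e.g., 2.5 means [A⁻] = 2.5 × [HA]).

pKa = -log(7.91e-03) = 2.1018. pH = pKa + log([A⁻]/[HA]), so log([A⁻]/[HA]) = pH − pKa = 2.23 − 2.1018 = 0.1282. [A⁻]/[HA] = 10^(0.1282) = 1.34

[A⁻]/[HA] = 1.34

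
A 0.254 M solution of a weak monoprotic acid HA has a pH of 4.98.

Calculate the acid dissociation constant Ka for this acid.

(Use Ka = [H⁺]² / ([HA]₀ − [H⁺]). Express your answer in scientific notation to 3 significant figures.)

[H⁺] = 10^(−pH) = 10^(−4.98) = 1.047e-05 M. For HA ⇌ H⁺ + A⁻, Ka = [H⁺][A⁻]/[HA] = [H⁺]² / ([HA]₀ − [H⁺]) = (1.047e-05)² / (0.254 − 1.047e-05) = 4.32e-10.

K_a = 4.32e-10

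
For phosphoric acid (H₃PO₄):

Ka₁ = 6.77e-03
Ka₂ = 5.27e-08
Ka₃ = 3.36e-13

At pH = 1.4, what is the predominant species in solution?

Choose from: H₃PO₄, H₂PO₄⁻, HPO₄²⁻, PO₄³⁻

pKa₁ = 2.17, pKa₂ = 7.28, pKa₃ = 12.47. For a polyprotic acid the predominant species crosses at each pKa: below pKa_n the protonated form dominates, above it the deprotonated form does. At pH = 1.4, the predominant species is H₃PO₄.

H₃PO₄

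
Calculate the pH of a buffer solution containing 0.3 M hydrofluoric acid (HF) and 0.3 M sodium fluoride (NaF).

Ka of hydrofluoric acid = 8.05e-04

pKa = -log(8.05e-04) = 3.09. pH = pKa + log([A⁻]/[HA]) = 3.09 + log(0.3/0.3)

pH = 3.09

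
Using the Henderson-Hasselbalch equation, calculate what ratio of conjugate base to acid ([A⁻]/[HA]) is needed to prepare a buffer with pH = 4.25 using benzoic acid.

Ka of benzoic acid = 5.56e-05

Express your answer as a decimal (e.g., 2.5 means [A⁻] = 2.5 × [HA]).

pKa = -log(5.56e-05) = 4.2549. pH = pKa + log([A⁻]/[HA]), so log([A⁻]/[HA]) = pH − pKa = 4.25 − 4.2549 = -0.0049. [A⁻]/[HA] = 10^(-0.0049) = 0.989

[A⁻]/[HA] = 0.989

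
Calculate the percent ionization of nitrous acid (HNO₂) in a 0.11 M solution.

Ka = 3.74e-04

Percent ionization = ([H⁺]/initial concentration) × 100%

Using Ka equilibrium: x² + Ka×x - Ka×C = 0. Solving: [H⁺] = 6.2298e-03. Percent = (6.2298e-03/0.11) × 100

Percent ionization = 5.66%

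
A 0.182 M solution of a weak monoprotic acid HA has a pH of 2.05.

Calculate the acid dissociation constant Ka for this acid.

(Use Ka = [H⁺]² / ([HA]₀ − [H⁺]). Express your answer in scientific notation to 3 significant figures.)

[H⁺] = 10^(−pH) = 10^(−2.05) = 8.913e-03 M. For HA ⇌ H⁺ + A⁻, Ka = [H⁺][A⁻]/[HA] = [H⁺]² / ([HA]₀ − [H⁺]) = (8.913e-03)² / (0.182 − 8.913e-03) = 4.59e-04.

K_a = 4.59e-04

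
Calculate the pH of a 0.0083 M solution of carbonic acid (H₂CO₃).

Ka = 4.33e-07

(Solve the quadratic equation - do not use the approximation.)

x² + Ka×x - Ka×C = 0. Using quadratic formula: [H⁺] = 5.9733e-05

pH = 4.22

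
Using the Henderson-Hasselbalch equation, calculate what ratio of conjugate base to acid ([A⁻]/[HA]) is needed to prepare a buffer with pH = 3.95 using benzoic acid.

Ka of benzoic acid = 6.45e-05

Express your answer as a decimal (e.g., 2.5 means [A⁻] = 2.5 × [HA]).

pKa = -log(6.45e-05) = 4.1904. pH = pKa + log([A⁻]/[HA]), so log([A⁻]/[HA]) = pH − pKa = 3.95 − 4.1904 = -0.2404. [A⁻]/[HA] = 10^(-0.2404) = 0.575

[A⁻]/[HA] = 0.575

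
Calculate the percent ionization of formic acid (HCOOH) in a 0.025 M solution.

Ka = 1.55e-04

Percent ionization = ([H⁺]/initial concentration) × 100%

Using Ka equilibrium: x² + Ka×x - Ka×C = 0. Solving: [H⁺] = 1.8925e-03. Percent = (1.8925e-03/0.025) × 100

Percent ionization = 7.57%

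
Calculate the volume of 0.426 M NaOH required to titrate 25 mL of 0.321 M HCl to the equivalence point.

At equivalence: moles acid = moles base. moles HCl = 0.321 × 25/1000 = 0.008025 mol. V_base = moles / 0.426 × 1000 = 18.8 mL.

V_{base} = 18.8 mL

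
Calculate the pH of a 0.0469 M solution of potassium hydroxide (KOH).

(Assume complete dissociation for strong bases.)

[OH⁻] = 0.0469 M for strong base. pOH = -log[OH⁻] = 1.33, pH = 14 - pOH

pH = 12.67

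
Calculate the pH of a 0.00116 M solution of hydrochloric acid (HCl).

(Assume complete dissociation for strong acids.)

[H⁺] = 0.00116 M for strong acid. pH = -log[H⁺] = -log(0.00116)

pH = 2.94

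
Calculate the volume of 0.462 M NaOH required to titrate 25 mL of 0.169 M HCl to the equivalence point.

At equivalence: moles acid = moles base. moles HCl = 0.169 × 25/1000 = 0.004225 mol. V_base = moles / 0.462 × 1000 = 9.1 mL.

V_{base} = 9.1 mL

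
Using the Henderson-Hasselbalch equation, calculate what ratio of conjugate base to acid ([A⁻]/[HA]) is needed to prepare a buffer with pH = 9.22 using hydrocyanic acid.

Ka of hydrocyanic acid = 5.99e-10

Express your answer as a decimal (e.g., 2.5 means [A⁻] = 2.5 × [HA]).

pKa = -log(5.99e-10) = 9.2226. pH = pKa + log([A⁻]/[HA]), so log([A⁻]/[HA]) = pH − pKa = 9.22 − 9.2226 = -0.0026. [A⁻]/[HA] = 10^(-0.0026) = 0.994

[A⁻]/[HA] = 0.994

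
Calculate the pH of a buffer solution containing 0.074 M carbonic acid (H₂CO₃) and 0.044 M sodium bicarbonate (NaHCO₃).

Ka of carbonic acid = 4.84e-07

pKa = -log(4.84e-07) = 6.32. pH = pKa + log([A⁻]/[HA]) = 6.32 + log(0.044/0.074)

pH = 6.09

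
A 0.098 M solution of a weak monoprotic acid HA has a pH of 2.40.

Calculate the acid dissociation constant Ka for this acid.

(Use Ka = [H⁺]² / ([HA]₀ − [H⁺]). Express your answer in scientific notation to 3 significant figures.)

[H⁺] = 10^(−pH) = 10^(−2.40) = 3.981e-03 M. For HA ⇌ H⁺ + A⁻, Ka = [H⁺][A⁻]/[HA] = [H⁺]² / ([HA]₀ − [H⁺]) = (3.981e-03)² / (0.098 − 3.981e-03) = 1.69e-04.

K_a = 1.69e-04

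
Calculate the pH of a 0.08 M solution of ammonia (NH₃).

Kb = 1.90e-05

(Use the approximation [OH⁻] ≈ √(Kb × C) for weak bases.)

[OH⁻] = √(Kb × C) = √(1.90e-05 × 0.08) = 1.2329e-03. pOH = 2.91, pH = 14 - pOH

pH = 11.09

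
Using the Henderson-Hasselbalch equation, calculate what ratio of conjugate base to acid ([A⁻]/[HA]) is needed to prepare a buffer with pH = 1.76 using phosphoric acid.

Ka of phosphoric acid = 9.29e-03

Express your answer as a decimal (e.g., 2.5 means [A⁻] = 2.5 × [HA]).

pKa = -log(9.29e-03) = 2.0320. pH = pKa + log([A⁻]/[HA]), so log([A⁻]/[HA]) = pH − pKa = 1.76 − 2.0320 = -0.2720. [A⁻]/[HA] = 10^(-0.2720) = 0.535

[A⁻]/[HA] = 0.535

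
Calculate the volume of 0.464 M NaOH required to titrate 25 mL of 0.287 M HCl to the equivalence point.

At equivalence: moles acid = moles base. moles HCl = 0.287 × 25/1000 = 0.007175 mol. V_base = moles / 0.464 × 1000 = 15.5 mL.

V_{base} = 15.5 mL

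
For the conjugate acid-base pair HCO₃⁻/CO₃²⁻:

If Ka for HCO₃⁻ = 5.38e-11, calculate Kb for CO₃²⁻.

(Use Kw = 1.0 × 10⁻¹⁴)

For a conjugate pair Ka × Kb = Kw, so Kb = Kw/Ka = 1.0 × 10⁻¹⁴ / 5.38e-11 = 1.86e-04.

K_b = 1.86e-04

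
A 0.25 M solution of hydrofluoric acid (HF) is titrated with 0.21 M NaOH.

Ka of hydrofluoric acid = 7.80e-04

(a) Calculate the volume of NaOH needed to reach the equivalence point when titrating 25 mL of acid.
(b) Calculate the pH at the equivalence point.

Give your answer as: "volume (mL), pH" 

moles acid = 0.25 × 25/1000 = 0.00625 mol; V_base = moles/0.21 × 1000 = 29.8 mL. At equivalence only the conjugate base is present: [A⁻] = 0.00625/0.055 = 1.1413e-01 M. Kb = Kw/Ka = 1.28e-11; [OH⁻] = √(Kb × [A⁻]) = 1.2096e-06; pOH = 5.92; pH = 14 - pOH = 8.08.

V = 29.8 mL, pH = 8.08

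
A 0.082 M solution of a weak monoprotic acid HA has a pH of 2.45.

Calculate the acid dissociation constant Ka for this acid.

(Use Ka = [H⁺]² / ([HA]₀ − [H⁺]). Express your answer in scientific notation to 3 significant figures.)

[H⁺] = 10^(−pH) = 10^(−2.45) = 3.548e-03 M. For HA ⇌ H⁺ + A⁻, Ka = [H⁺][A⁻]/[HA] = [H⁺]² / ([HA]₀ − [H⁺]) = (3.548e-03)² / (0.082 − 3.548e-03) = 1.60e-04.

K_a = 1.60e-04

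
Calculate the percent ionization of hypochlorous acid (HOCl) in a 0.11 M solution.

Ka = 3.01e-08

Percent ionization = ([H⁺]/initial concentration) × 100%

Using Ka equilibrium: x² + Ka×x - Ka×C = 0. Solving: [H⁺] = 5.7526e-05. Percent = (5.7526e-05/0.11) × 100

Percent ionization = 0.0523%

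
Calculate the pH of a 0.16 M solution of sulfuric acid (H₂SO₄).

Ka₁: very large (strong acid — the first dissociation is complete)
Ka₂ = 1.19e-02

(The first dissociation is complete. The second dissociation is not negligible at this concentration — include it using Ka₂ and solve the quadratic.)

First dissociation is complete: [H⁺]₀ = [HSO₄⁻]₀ = C = 0.16 M. Second dissociation HSO₄⁻ ⇌ H⁺ + SO₄²⁻: let x = [SO₄²⁻]. Ka₂ = (C + x)·x / (C − x) = 1.19e-02 → x² + (C + Ka₂)·x − Ka₂·C = 0 → x² + 0.17190·x − 1.904e-03 = 0. x = (−0.17190 + √(0.17190² + 4 × 1.904e-03)) / 2 = 1.0442e-02 M. [H⁺] = C + x = 0.16 + 1.0442e-02 = 1.7044e-01 M. pH = -log(1.7044e-01) = 0.77.

pH = 0.77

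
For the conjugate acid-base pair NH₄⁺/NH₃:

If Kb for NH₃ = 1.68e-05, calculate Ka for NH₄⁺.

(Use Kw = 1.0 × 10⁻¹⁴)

For a conjugate pair Ka × Kb = Kw, so Ka = Kw/Kb = 1.0 × 10⁻¹⁴ / 1.68e-05 = 5.95e-10.

K_a = 5.95e-10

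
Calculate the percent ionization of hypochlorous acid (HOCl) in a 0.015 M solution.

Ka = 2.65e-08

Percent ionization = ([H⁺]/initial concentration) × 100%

Using Ka equilibrium: x² + Ka×x - Ka×C = 0. Solving: [H⁺] = 1.9924e-05. Percent = (1.9924e-05/0.015) × 100

Percent ionization = 0.133%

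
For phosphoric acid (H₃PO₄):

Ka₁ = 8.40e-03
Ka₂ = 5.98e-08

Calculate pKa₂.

pKa₂ = -log(Ka₂) = -log(5.98e-08) = 7.22.

pK_{a2} = 7.22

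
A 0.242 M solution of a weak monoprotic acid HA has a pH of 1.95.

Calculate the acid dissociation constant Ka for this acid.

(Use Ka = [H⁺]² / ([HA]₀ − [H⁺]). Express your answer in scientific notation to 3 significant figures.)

[H⁺] = 10^(−pH) = 10^(−1.95) = 1.122e-02 M. For HA ⇌ H⁺ + A⁻, Ka = [H⁺][A⁻]/[HA] = [H⁺]² / ([HA]₀ − [H⁺]) = (1.122e-02)² / (0.242 − 1.122e-02) = 5.46e-04.

K_a = 5.46e-04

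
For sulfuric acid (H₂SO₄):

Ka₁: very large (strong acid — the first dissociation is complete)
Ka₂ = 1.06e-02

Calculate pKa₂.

pKa₂ = -log(Ka₂) = -log(1.06e-02) = 1.97.

pK_{a2} = 1.97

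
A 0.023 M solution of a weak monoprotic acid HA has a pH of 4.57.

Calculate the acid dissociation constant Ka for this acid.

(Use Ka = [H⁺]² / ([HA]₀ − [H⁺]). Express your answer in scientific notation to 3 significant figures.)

[H⁺] = 10^(−pH) = 10^(−4.57) = 2.692e-05 M. For HA ⇌ H⁺ + A⁻, Ka = [H⁺][A⁻]/[HA] = [H⁺]² / ([HA]₀ − [H⁺]) = (2.692e-05)² / (0.023 − 2.692e-05) = 3.15e-08.

K_a = 3.15e-08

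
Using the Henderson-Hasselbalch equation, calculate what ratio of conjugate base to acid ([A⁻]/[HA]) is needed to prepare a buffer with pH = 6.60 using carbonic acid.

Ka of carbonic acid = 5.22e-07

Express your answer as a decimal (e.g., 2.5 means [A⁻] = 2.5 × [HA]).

pKa = -log(5.22e-07) = 6.2823. pH = pKa + log([A⁻]/[HA]), so log([A⁻]/[HA]) = pH − pKa = 6.60 − 6.2823 = 0.3177. [A⁻]/[HA] = 10^(0.3177) = 2.08

[A⁻]/[HA] = 2.08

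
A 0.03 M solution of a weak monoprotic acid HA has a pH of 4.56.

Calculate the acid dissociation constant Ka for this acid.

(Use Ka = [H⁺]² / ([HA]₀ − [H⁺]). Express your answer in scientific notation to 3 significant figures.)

[H⁺] = 10^(−pH) = 10^(−4.56) = 2.754e-05 M. For HA ⇌ H⁺ + A⁻, Ka = [H⁺][A⁻]/[HA] = [H⁺]² / ([HA]₀ − [H⁺]) = (2.754e-05)² / (0.03 − 2.754e-05) = 2.53e-08.

K_a = 2.53e-08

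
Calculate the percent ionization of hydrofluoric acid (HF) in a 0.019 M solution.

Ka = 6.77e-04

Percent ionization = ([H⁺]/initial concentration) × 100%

Using Ka equilibrium: x² + Ka×x - Ka×C = 0. Solving: [H⁺] = 3.2639e-03. Percent = (3.2639e-03/0.019) × 100

Percent ionization = 17.2%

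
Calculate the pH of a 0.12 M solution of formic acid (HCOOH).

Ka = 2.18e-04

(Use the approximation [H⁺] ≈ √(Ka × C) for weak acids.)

[H⁺] = √(Ka × C) = √(2.18e-04 × 0.12) = 5.1147e-03. pH = -log(5.1147e-03)

pH = 2.29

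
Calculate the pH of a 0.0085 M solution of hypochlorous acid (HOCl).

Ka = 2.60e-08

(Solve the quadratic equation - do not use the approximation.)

x² + Ka×x - Ka×C = 0. Using quadratic formula: [H⁺] = 1.4853e-05

pH = 4.83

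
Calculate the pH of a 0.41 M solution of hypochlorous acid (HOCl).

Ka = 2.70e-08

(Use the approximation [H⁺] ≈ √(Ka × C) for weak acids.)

[H⁺] = √(Ka × C) = √(2.70e-08 × 0.41) = 1.0521e-04. pH = -log(1.0521e-04)

pH = 3.98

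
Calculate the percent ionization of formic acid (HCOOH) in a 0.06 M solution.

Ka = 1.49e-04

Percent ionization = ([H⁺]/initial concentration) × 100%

Using Ka equilibrium: x² + Ka×x - Ka×C = 0. Solving: [H⁺] = 2.9164e-03. Percent = (2.9164e-03/0.06) × 100

Percent ionization = 4.86%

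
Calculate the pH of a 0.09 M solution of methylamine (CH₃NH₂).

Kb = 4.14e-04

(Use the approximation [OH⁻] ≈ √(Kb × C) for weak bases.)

[OH⁻] = √(Kb × C) = √(4.14e-04 × 0.09) = 6.1041e-03. pOH = 2.21, pH = 14 - pOH

pH = 11.79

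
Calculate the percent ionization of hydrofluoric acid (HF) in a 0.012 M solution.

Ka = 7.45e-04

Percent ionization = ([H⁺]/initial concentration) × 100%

Using Ka equilibrium: x² + Ka×x - Ka×C = 0. Solving: [H⁺] = 2.6406e-03. Percent = (2.6406e-03/0.012) × 100

Percent ionization = 22%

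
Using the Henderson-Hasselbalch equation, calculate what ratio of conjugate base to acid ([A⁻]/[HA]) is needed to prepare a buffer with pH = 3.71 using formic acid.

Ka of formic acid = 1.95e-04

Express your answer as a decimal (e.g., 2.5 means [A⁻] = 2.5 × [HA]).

pKa = -log(1.95e-04) = 3.7100. pH = pKa + log([A⁻]/[HA]), so log([A⁻]/[HA]) = pH − pKa = 3.71 − 3.7100 = 0.0000. [A⁻]/[HA] = 10^(0.0000) = 1.00

[A⁻]/[HA] = 1.00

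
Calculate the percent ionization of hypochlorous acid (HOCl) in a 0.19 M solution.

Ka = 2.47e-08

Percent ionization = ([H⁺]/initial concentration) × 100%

Using Ka equilibrium: x² + Ka×x - Ka×C = 0. Solving: [H⁺] = 6.8493e-05. Percent = (6.8493e-05/0.19) × 100

Percent ionization = 0.036%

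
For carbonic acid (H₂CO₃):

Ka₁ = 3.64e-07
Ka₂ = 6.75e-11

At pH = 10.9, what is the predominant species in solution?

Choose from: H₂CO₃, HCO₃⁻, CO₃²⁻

pKa₁ = 6.44, pKa₂ = 10.17. For a polyprotic acid the predominant species crosses at each pKa: below pKa_n the protonated form dominates, above it the deprotonated form does. At pH = 10.9, the predominant species is CO₃²⁻.

CO₃²⁻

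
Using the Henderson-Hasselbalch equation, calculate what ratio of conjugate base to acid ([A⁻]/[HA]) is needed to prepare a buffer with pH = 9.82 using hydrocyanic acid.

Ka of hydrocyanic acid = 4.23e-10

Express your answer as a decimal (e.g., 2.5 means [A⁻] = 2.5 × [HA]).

pKa = -log(4.23e-10) = 9.3737. pH = pKa + log([A⁻]/[HA]), so log([A⁻]/[HA]) = pH − pKa = 9.82 − 9.3737 = 0.4463. [A⁻]/[HA] = 10^(0.4463) = 2.79

[A⁻]/[HA] = 2.79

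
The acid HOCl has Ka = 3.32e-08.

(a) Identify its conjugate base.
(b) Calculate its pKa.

(a) The conjugate base is formed by removing one H⁺ from HOCl, giving OCl⁻. (b) pKa = -log(Ka) = -log(3.32e-08) = 7.48.

Conjugate base: OCl⁻; pK_a = 7.48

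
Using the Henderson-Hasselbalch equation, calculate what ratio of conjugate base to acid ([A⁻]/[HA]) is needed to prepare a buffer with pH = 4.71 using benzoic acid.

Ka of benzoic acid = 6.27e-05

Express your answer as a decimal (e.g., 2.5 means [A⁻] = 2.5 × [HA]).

pKa = -log(6.27e-05) = 4.2027. pH = pKa + log([A⁻]/[HA]), so log([A⁻]/[HA]) = pH − pKa = 4.71 − 4.2027 = 0.5073. [A⁻]/[HA] = 10^(0.5073) = 3.22

[A⁻]/[HA] = 3.22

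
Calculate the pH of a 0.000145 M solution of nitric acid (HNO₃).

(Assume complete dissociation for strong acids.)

[H⁺] = 0.000145 M for strong acid. pH = -log[H⁺] = -log(0.000145)

pH = 3.84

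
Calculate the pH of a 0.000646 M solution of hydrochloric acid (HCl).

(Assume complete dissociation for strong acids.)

[H⁺] = 0.000646 M for strong acid. pH = -log[H⁺] = -log(0.000646)

pH = 3.19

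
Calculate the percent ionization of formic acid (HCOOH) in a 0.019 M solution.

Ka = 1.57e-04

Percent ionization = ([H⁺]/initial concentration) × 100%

Using Ka equilibrium: x² + Ka×x - Ka×C = 0. Solving: [H⁺] = 1.6504e-03. Percent = (1.6504e-03/0.019) × 100

Percent ionization = 8.69%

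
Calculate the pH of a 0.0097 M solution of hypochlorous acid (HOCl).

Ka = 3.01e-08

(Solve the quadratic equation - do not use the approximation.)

x² + Ka×x - Ka×C = 0. Using quadratic formula: [H⁺] = 1.7072e-05

pH = 4.77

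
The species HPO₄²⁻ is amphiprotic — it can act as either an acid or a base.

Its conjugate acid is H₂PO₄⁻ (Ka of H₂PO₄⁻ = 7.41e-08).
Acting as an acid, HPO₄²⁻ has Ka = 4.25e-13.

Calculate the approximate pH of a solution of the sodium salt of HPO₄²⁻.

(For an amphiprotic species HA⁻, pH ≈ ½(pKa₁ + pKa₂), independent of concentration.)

pKa₁ = -log(7.41e-08) = 7.13; pKa₂ = -log(4.25e-13) = 12.37. For an amphiprotic species, pH ≈ ½(pKa₁ + pKa₂) = ½(7.13 + 12.37) = 9.75.

pH = 9.75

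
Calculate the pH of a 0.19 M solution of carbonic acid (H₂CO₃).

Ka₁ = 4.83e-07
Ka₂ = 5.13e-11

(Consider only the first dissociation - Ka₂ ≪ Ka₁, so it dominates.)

First dissociation dominates. From Ka₁ = [H⁺][HA⁻]/[H₂A], x² + Ka₁·x − Ka₁·C = 0 with C = 0.19 M and Ka₁ = 4.83e-07. Solving: [H⁺] = (−Ka₁ + √(Ka₁² + 4·Ka₁·C)) / 2 = 3.0269e-04 M. pH = -log(3.0269e-04) = 3.52.

pH = 3.52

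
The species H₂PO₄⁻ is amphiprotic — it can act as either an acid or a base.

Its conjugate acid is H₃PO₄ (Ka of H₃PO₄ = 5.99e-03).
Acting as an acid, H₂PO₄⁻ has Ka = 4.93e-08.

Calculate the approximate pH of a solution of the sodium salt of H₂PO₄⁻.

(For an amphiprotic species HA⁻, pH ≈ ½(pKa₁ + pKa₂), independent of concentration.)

pKa₁ = -log(5.99e-03) = 2.22; pKa₂ = -log(4.93e-08) = 7.31. For an amphiprotic species, pH ≈ ½(pKa₁ + pKa₂) = ½(2.22 + 7.31) = 4.76.

pH = 4.76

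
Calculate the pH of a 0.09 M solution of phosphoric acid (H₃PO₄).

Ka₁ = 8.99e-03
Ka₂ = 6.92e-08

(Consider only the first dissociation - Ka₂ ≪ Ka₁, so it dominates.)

First dissociation dominates. From Ka₁ = [H⁺][HA⁻]/[H₂A], x² + Ka₁·x − Ka₁·C = 0 with C = 0.09 M and Ka₁ = 8.99e-03. Solving: [H⁺] = (−Ka₁ + √(Ka₁² + 4·Ka₁·C)) / 2 = 2.4303e-02 M. pH = -log(2.4303e-02) = 1.61.

pH = 1.61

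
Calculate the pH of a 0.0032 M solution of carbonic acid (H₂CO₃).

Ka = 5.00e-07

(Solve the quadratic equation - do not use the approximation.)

x² + Ka×x - Ka×C = 0. Using quadratic formula: [H⁺] = 3.9751e-05

pH = 4.40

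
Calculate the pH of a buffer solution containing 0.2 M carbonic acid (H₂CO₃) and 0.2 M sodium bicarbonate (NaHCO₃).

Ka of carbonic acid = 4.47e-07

pKa = -log(4.47e-07) = 6.35. pH = pKa + log([A⁻]/[HA]) = 6.35 + log(0.2/0.2)

pH = 6.35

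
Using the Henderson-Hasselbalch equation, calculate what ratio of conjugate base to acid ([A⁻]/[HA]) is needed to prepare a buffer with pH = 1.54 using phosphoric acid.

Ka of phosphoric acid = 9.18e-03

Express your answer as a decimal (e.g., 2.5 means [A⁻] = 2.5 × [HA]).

pKa = -log(9.18e-03) = 2.0372. pH = pKa + log([A⁻]/[HA]), so log([A⁻]/[HA]) = pH − pKa = 1.54 − 2.0372 = -0.4972. [A⁻]/[HA] = 10^(-0.4972) = 0.318

[A⁻]/[HA] = 0.318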